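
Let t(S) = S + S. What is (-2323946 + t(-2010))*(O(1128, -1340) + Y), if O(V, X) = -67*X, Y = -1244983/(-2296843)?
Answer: -10213916624851494/48869 ≈ -2.0901e+11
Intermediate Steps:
t(S) = 2*S
Y = 26489/48869 (Y = -1244983*(-1/2296843) = 26489/48869 ≈ 0.54204)
(-2323946 + t(-2010))*(O(1128, -1340) + Y) = (-2323946 + 2*(-2010))*(-67*(-1340) + 26489/48869) = (-2323946 - 4020)*(89780 + 26489/48869) = -2327966*4387485309/48869 = -10213916624851494/48869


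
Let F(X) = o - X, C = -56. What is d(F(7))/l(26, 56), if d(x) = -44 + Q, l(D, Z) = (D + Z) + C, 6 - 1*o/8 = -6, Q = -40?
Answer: -42/13 ≈ -3.2308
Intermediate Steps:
o = 96 (o = 48 - 8*(-6) = 48 + 48 = 96)
l(D, Z) = -56 + D + Z (l(D, Z) = (D + Z) - 56 = -56 + D + Z)
F(X) = 96 - X
d(x) = -84 (d(x) = -44 - 40 = -84)
d(F(7))/l(26, 56) = -84/(-56 + 26 + 56) = -84/26 = -84*1/26 = -42/13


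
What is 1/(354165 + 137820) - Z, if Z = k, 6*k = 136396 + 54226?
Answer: -15630527444/491985 ≈ -31770.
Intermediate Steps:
k = 95311/3 (k = (136396 + 54226)/6 = (1/6)*190622 = 95311/3 ≈ 31770.)
Z = 95311/3 ≈ 31770.
1/(354165 + 137820) - Z = 1/(354165 + 137820) - 1*95311/3 = 1/491985 - 95311/3 = -15630527444/491985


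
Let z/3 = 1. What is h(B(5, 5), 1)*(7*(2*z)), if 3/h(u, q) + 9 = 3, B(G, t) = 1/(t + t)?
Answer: -21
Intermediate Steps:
B(G, t) = 1/(2*t)
h(u, q) = -1/2 (h(u, q) = 3/(-9 + 3) = 3/(-6) = 3*(-1/6) = -1/2)
z = 3 (z = 3*1 = 3)
h(B(5, 5), 1)*(7*(2*z)) = -7*2*3/2 = -7*6/2 = -1/2*42 = -21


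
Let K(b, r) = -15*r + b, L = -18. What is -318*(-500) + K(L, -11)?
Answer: 159147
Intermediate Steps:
K(b, r) = b - 15*r
-318*(-500) + K(L, -11) = -318*(-500) + (-18 - 15*(-11)) = 159000 + (-18 + 165) = 159000 + 147 = 159147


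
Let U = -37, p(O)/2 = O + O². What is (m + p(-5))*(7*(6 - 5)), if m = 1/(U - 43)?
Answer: 22393/80 ≈ 279.91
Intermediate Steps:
p(O) = 2*O + 2*O² (p(O) = 2*(O + O²) = 2*O + 2*O²)
m = -1/80 (m = 1/(-37 - 43) = 1/(-80) = -1/80 ≈ -0.012500)
(m + p(-5))*(7*(6 - 5)) = (-1/80 + 2*(-5)*(1 - 5))*(7*(6 - 5)) = (-1/80 + 2*(-5)*(-4))*(7*1) = (-1/80 + 40)*7 = (3199/80)*7 = 22393/80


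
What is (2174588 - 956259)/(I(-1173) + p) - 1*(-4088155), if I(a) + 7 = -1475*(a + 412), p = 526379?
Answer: 6740743325614/1648847 ≈ 4.0882e+6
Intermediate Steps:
I(a) = -607707 - 1475*a (I(a) = -7 - 1475*(a + 412) = -7 - 1475*(412 + a) = -7 + (-607700 - 1475*a) = -607707 - 1475*a)
(2174588 - 956259)/(I(-1173) + p) - 1*(-4088155) = (2174588 - 956259)/((-607707 - 1475*(-1173)) + 526379) - 1*(-4088155) = 1218329/((-607707 + 1730175) + 526379) + 4088155 = 1218329/(1122468 + 526379) + 4088155 = 1218329/1648847 + 4088155 = 6740743325614/1648847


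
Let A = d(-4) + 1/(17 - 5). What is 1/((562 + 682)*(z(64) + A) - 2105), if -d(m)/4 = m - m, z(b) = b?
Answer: 3/232844 ≈ 1.2884e-5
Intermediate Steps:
d(m) = 0 (d(m) = -4*(m - m) = -4*0 = 0)
A = 1/12 (A = 0 + 1/(17 - 5) = 0 + 1/12 = 1/12 ≈ 0.083333)
1/((562 + 682)*(z(64) + A) - 2105) = 1/((562 + 682)*(64 + 1/12) - 2105) = 1/(1244*(769/12) - 2105) = 1/(239159/3 - 2105) = 1/(232844/3) = 3/232844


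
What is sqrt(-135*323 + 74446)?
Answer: sqrt(30841) ≈ 175.62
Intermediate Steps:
sqrt(-135*323 + 74446) = sqrt(-43605 + 74446) = sqrt(30841)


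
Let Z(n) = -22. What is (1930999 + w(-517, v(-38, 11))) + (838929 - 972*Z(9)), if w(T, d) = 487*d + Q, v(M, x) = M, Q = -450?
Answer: 2772356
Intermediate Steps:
w(T, d) = -450 + 487*d (w(T, d) = 487*d - 450 = -450 + 487*d)
(1930999 + w(-517, v(-38, 11))) + (838929 - 972*Z(9)) = (1930999 + (-450 + 487*(-38))) + (838929 - 972*(-22)) = (1930999 + (-450 - 18506)) + (838929 + 21384) = (1930999 - 18956) + 860313 = 1912043 + 860313 = 2772356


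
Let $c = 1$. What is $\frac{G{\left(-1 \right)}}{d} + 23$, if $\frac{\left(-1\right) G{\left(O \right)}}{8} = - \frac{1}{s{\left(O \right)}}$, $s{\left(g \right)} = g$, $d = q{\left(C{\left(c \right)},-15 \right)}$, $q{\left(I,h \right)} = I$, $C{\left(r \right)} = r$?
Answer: $15$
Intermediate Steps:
$d = 1$
$G{\left(O \right)} = \frac{8}{O}$ ($G{\left(O \right)} = - 8 \left(- \frac{1}{O}\right) = \frac{8}{O}$)
$\frac{G{\left(-1 \right)}}{d} + 23 = \frac{8 \frac{1}{-1}}{1} + 23 = 8 \left(-1\right) 1 + 23 = \left(-8\right) 1 + 23 = -8 + 23 = 15$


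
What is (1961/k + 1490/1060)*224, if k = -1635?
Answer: 4003888/86655 ≈ 46.205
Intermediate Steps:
(1961/k + 1490/1060)*224 = (1961/(-1635) + 1490/1060)*224 = (1961*(-1/1635) + 1490*(1/1060))*224 = (-1961/1635 + 149/106)*224 = (35749/173310)*224 = 4003888/86655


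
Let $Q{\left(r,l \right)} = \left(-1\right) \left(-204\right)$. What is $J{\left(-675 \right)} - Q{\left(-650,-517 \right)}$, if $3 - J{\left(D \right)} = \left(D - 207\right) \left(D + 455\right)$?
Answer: $-194241$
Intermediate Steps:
$Q{\left(r,l \right)} = 204$
$J{\left(D \right)} = 3 - \left(-207 + D\right) \left(455 + D\right)$ ($J{\left(D \right)} = 3 - \left(D - 207\right) \left(D + 455\right) = 3 - \left(-207 + D\right) \left(455 + D\right)$)
$J{\left(-675 \right)} - Q{\left(-650,-517 \right)} = \left(94188 - \left(-675\right)^{2} - -167400\right) - 204 = \left(94188 - 455625 + 167400\right) - 204 = -194037 - 204 = -194241$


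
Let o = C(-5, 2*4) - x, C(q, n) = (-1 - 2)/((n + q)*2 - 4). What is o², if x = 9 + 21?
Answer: 3969/4 ≈ 992.25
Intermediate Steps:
x = 30
C(q, n) = -3/(-4 + 2*n + 2*q) (C(q, n) = -3/((2*n + 2*q) - 4) = -3/(-4 + 2*n + 2*q))
o = -63/2 (o = -3/(-4 + 2*(2*4) + 2*(-5)) - 1*30 = -3/(-4 + 2*8 - 10) - 30 = -3/(-4 + 16 - 10) - 30 = -3/2 - 30 = -63/2 ≈ -31.500)
o² = (-63/2)² = 3969/4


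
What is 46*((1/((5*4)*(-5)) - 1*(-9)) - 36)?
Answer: -62123/50 ≈ -1242.5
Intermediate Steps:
46*((1/((5*4)*(-5)) - 1*(-9)) - 36) = 46*((1/(20*(-5)) + 9) - 36) = 46*((1/(-100) + 9) - 36) = 46*((-1/100 + 9) - 36) = 46*(899/100 - 36) = 46*(-2701/100) = -62123/50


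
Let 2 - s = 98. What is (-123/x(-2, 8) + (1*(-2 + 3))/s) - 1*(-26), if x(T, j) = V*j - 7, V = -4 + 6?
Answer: 1183/96 ≈ 12.323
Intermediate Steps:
V = 2
x(T, j) = -7 + 2*j (x(T, j) = 2*j - 7 = -7 + 2*j)
s = -96 (s = 2 - 1*98 = 2 - 98 = -96)
(-123/x(-2, 8) + (1*(-2 + 3))/s) - 1*(-26) = (-123/(-7 + 2*8) + (1*(-2 + 3))/(-96)) - 1*(-26) = (-123/(-7 + 16) + (1*1)*(-1/96)) + 26 = (-123/9 + 1*(-1/96)) + 26 = (-123*⅑ - 1/96) + 26 = (-41/3 - 1/96) + 26 = -1313/96 + 26 = 1183/96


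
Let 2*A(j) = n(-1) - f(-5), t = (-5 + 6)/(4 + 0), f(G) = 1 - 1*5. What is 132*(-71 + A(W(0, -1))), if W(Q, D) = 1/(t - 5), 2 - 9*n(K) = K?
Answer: -9086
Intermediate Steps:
f(G) = -4 (f(G) = 1 - 5 = -4)
n(K) = 2/9 - K/9
t = 1/4 ≈ 0.25000
W(Q, D) = -4/19 (W(Q, D) = 1/(1/4 - 5) = 1/(-19/4) = -4/19)
A(j) = 13/6 (A(j) = ((2/9 - 1/9*(-1)) - 1*(-4))/2 = ((2/9 + 1/9) + 4)/2 = (1/3 + 4)/2 = (1/2)*(13/3) = 13/6)
132*(-71 + A(W(0, -1))) = 132*(-71 + 13/6) = 132*(-413/6) = -9086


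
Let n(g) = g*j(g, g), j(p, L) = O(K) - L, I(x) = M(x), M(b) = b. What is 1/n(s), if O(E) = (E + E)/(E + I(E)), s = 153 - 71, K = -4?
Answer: -1/6642 ≈ -0.00015056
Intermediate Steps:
I(x) = x
s = 82
O(E) = 1 (O(E) = (E + E)/(E + E) = (2*E)/((2*E)) = (2*E)*(1/(2*E)) = 1)
j(p, L) = 1 - L
n(g) = g*(1 - g)
1/n(s) = 1/(82*(1 - 1*82)) = 1/(82*(1 - 82)) = 1/(82*(-81)) = 1/(-6642) = -1/6642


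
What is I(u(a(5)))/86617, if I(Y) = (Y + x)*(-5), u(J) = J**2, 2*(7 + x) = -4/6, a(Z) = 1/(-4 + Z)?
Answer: 95/259851 ≈ 0.00036559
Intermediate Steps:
x = -22/3 (x = -7 + (-4/6)/2 = -7 + (-4*1/6)/2 = -7 + (1/2)*(-2/3) = -7 - 1/3 = -22/3 ≈ -7.3333)
I(Y) = 110/3 - 5*Y (I(Y) = (Y - 22/3)*(-5) = (-22/3 + Y)*(-5) = 110/3 - 5*Y)
I(u(a(5)))/86617 = (110/3 - 5/(-4 + 5)**2)/86617 = (110/3 - 5*(1/1)**2)*(1/86617) = (110/3 - 5*1**2)*(1/86617) = (110/3 - 5*1)*(1/86617) = (110/3 - 5)*(1/86617) = (95/3)*(1/86617) = 95/259851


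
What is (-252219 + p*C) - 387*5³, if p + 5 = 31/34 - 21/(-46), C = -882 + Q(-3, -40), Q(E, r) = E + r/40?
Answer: -116274134/391 ≈ -2.9738e+5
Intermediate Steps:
Q(E, r) = E + r/40 (Q(E, r) = E + r*(1/40) = E + r/40)
C = -886 (C = -882 + (-3 + (1/40)*(-40)) = -882 + (-3 - 1) = -882 - 4 = -886)
p = -1420/391 (p = -5 + (31/34 - 21/(-46)) = -5 + (31*(1/34) - 21*(-1/46)) = -5 + (31/34 + 21/46) = -5 + 535/391 = -1420/391 ≈ -3.6317)
(-252219 + p*C) - 387*5³ = (-252219 - 1420/391*(-886)) - 387*5³ = (-252219 + 1258120/391) - 387*125 = -97359509/391 - 48375 = -116274134/391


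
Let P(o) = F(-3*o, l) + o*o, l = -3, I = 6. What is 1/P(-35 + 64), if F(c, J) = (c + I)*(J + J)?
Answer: 1/1327 ≈ 0.00075358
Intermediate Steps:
F(c, J) = 2*J*(6 + c) (F(c, J) = (c + 6)*(J + J) = (6 + c)*(2*J) = 2*J*(6 + c))
P(o) = -36 + o² + 18*o (P(o) = 2*(-3)*(6 - 3*o) + o*o = (-36 + 18*o) + o² = -36 + o² + 18*o)
1/P(-35 + 64) = 1/(-36 + (-35 + 64)² + 18*(-35 + 64)) = 1/(-36 + 29² + 18*29) = 1/(-36 + 841 + 522) = 1/1327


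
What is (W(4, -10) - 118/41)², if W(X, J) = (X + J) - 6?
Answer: 372100/1681 ≈ 221.36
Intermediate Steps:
W(X, J) = -6 + J + X (W(X, J) = (J + X) - 6 = -6 + J + X)
(W(4, -10) - 118/41)² = ((-6 - 10 + 4) - 118/41)² = (-12 - 118*1/41)² = (-12 - 118/41)² = (-610/41)² = 372100/1681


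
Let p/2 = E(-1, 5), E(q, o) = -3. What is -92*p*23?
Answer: 12696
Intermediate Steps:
p = -6 (p = 2*(-3) = -6)
-92*p*23 = -92*(-6)*23 = 552*23 = 12696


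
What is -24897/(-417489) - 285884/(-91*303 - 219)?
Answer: 10003780225/966904524 ≈ 10.346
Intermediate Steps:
-24897/(-417489) - 285884/(-91*303 - 219) = -24897*(-1/417489) - 285884/(-27573 - 219) = 8299/139163 - 285884/(-27792) = 8299/139163 - 285884*(-1/27792) = 8299/139163 + 71471/6948 = 10003780225/966904524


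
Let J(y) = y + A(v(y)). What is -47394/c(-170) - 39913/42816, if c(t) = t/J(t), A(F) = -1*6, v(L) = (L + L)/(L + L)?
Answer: -178574884957/3639360 ≈ -49068.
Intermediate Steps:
v(L) = 1 (v(L) = (2*L)/((2*L)) = (2*L)*(1/(2*L)) = 1)
A(F) = -6
J(y) = -6 + y (J(y) = y - 6 = -6 + y)
c(t) = t/(-6 + t)
-47394/c(-170) - 39913/42816 = -47394/((-170/(-6 - 170))) - 39913/42816 = -47394/((-170/(-176))) - 39913*1/42816 = -47394/((-170*(-1/176))) - 39913/42816 = -47394/85/88 - 39913/42816 = -47394*88/85 - 39913/42816 = -4170672/85 - 39913/42816 = -178574884957/3639360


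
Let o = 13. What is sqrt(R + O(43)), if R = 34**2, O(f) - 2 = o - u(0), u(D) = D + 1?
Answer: 3*sqrt(130) ≈ 34.205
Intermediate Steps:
u(D) = 1 + D
O(f) = 14 (O(f) = 2 + (13 - (1 + 0)) = 2 + (13 - 1*1) = 2 + (13 - 1) = 2 + 12 = 14)
R = 1156
sqrt(R + O(43)) = sqrt(1156 + 14) = sqrt(1170) = 3*sqrt(130)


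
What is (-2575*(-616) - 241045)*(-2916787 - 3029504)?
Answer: -7998683070105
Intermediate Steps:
(-2575*(-616) - 241045)*(-2916787 - 3029504) = (1586200 - 241045)*(-5946291) = 1345155*(-5946291) = -7998683070105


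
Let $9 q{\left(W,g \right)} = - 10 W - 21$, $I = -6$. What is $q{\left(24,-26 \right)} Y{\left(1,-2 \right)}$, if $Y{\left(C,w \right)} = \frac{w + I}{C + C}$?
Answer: $116$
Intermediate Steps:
$Y{\left(C,w \right)} = \frac{-6 + w}{2 C}$ ($Y{\left(C,w \right)} = \frac{w - 6}{C + C} = \frac{-6 + w}{2 C}$)
$q{\left(W,g \right)} = - \frac{7}{3} - \frac{10 W}{9}$ ($q{\left(W,g \right)} = \frac{- 10 W - 21}{9} = \frac{-21 - 10 W}{9} = - \frac{7}{3} - \frac{10 W}{9}$)
$q{\left(24,-26 \right)} Y{\left(1,-2 \right)} = \left(- \frac{7}{3} - \frac{80}{3}\right) \frac{-6 - 2}{2 \cdot 1} = \left(- \frac{7}{3} - \frac{80}{3}\right) \frac{1}{2} \cdot 1 \left(-8\right) = \left(-29\right) \left(-4\right) = 116$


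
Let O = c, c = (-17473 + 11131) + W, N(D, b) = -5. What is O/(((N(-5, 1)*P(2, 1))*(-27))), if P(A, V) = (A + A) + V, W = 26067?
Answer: 263/9 ≈ 29.222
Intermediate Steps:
P(A, V) = V + 2*A (P(A, V) = 2*A + V = V + 2*A)
c = 19725 (c = (-17473 + 11131) + 26067 = -6342 + 26067 = 19725)
O = 19725
O/(((N(-5, 1)*P(2, 1))*(-27))) = 19725/((-5*(1 + 2*2)*(-27))) = 19725/((-5*(1 + 4)*(-27))) = 19725/((-5*5*(-27))) = 19725/((-25*(-27))) = 19725/675 = 19725*(1/675) = 263/9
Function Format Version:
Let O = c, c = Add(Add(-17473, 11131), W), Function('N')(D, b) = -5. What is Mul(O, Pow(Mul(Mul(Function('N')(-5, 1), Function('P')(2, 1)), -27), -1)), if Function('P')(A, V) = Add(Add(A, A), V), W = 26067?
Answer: Rational(263, 9) ≈ 29.222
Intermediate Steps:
Function('P')(A, V) = Add(V, Mul(2, A)) (Function('P')(A, V) = Add(Mul(2, A), V) = Add(V, Mul(2, A)))
c = 19725 (c = Add(Add(-17473, 11131), 26067) = Add(-6342, 26067) = 19725)
O = 19725
Mul(O, Pow(Mul(Mul(Function('N')(-5, 1), Function('P')(2, 1)), -27), -1)) = Mul(19725, Pow(Mul(Mul(-5, Add(1, Mul(2, 2))), -27), -1)) = Mul(19725, Pow(Mul(Mul(-5, Add(1, 4)), -27), -1)) = Mul(19725, Pow(Mul(Mul(-5, 5), -27), -1)) = Mul(19725, Pow(Mul(-25, -27), -1)) = Mul(19725, Pow(675, -1)) = Mul(19725, Rational(1, 675)) = Rational(263, 9)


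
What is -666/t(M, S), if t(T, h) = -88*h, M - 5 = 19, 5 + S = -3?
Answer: -333/352 ≈ -0.94602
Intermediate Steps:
S = -8 (S = -5 - 3 = -8)
M = 24 (M = 5 + 19 = 24)
-666/t(M, S) = -666/((-88*(-8))) = -666/704 = -666*1/704 = -333/352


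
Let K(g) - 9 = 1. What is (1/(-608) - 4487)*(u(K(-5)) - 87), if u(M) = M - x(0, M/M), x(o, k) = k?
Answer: 106395783/304 ≈ 3.4999e+5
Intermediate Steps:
K(g) = 10 (K(g) = 9 + 1 = 10)
u(M) = -1 + M (u(M) = M - M/M = M - 1*1 = M - 1 = -1 + M)
(1/(-608) - 4487)*(u(K(-5)) - 87) = (1/(-608) - 4487)*((-1 + 10) - 87) = (-1/608 - 4487)*(9 - 87) = -2728097/608*(-78) = 106395783/304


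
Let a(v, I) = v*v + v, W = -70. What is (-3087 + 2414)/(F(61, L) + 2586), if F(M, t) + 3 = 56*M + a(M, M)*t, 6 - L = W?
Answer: -673/293431 ≈ -0.0022936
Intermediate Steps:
L = 76 (L = 6 - 1*(-70) = 6 + 70 = 76)
a(v, I) = v + v² (a(v, I) = v² + v = v + v²)
F(M, t) = -3 + 56*M + M*t*(1 + M) (F(M, t) = -3 + (56*M + (M*(1 + M))*t) = -3 + (56*M + M*t*(1 + M)) = -3 + 56*M + M*t*(1 + M))
(-3087 + 2414)/(F(61, L) + 2586) = (-3087 + 2414)/((-3 + 56*61 + 61*76*(1 + 61)) + 2586) = -673/((-3 + 3416 + 61*76*62) + 2586) = -673/((-3 + 3416 + 287432) + 2586) = -673/(290845 + 2586) = -673/293431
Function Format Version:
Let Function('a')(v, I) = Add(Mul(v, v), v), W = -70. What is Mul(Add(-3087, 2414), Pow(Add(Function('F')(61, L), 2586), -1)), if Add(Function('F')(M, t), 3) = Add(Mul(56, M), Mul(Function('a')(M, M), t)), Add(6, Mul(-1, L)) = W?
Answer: Rational(-673, 293431) ≈ -0.0022936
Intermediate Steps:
L = 76 (L = Add(6, Mul(-1, -70)) = Add(6, 70) = 76)
Function('a')(v, I) = Add(v, Pow(v, 2)) (Function('a')(v, I) = Add(Pow(v, 2), v) = Add(v, Pow(v, 2)))
Function('F')(M, t) = Add(-3, Mul(56, M), Mul(M, t, Add(1, M))) (Function('F')(M, t) = Add(-3, Add(Mul(56, M), Mul(Mul(M, Add(1, M)), t))) = Add(-3, Add(Mul(56, M), Mul(M, t, Add(1, M)))) = Add(-3, Mul(56, M), Mul(M, t, Add(1, M))))
Mul(Add(-3087, 2414), Pow(Add(Function('F')(61, L), 2586), -1)) = Mul(Add(-3087, 2414), Pow(Add(Add(-3, Mul(56, 61), Mul(61, 76, Add(1, 61))), 2586), -1)) = Mul(-673, Pow(Add(Add(-3, 3416, Mul(61, 76, 62)), 2586), -1)) = Mul(-673, Pow(Add(Add(-3, 3416, 287432), 2586), -1)) = Mul(-673, Pow(Add(290845, 2586), -1)) = Mul(-673, Pow(293431, -1)) = Mul(-673, Rational(1, 293431)) = Rational(-673, 293431)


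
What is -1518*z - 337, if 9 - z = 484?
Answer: 720713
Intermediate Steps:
z = -475 (z = 9 - 1*484 = 9 - 484 = -475)
-1518*z - 337 = -1518*(-475) - 337 = 721050 - 337 = 720713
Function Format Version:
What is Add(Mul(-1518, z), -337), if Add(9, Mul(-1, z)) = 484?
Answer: 720713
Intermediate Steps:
z = -475 (z = Add(9, Mul(-1, 484)) = Add(9, -484) = -475)
Add(Mul(-1518, z), -337) = Add(Mul(-1518, -475), -337) = Add(721050, -337) = 720713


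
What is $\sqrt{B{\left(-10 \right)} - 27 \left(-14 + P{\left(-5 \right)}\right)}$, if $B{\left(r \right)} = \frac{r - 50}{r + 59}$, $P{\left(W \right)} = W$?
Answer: $\frac{\sqrt{25077}}{7} \approx 22.622$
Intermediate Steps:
$B{\left(r \right)} = \frac{-50 + r}{59 + r}$
$\sqrt{B{\left(-10 \right)} - 27 \left(-14 + P{\left(-5 \right)}\right)} = \sqrt{\frac{-50 - 10}{59 - 10} - 27 \left(-14 - 5\right)} = \sqrt{\frac{1}{49} \left(-60\right) - -513} = \sqrt{\frac{1}{49} \left(-60\right) + 513} = \sqrt{- \frac{60}{49} + 513} = \sqrt{\frac{25077}{49}} = \frac{\sqrt{25077}}{7}$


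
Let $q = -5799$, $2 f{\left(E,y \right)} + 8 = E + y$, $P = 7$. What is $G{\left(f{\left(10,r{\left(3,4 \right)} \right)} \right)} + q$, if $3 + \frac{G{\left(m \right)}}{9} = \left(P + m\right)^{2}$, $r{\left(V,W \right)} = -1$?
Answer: $- \frac{21279}{4} \approx -5319.8$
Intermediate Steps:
$f{\left(E,y \right)} = -4 + \frac{E}{2} + \frac{y}{2}$ ($f{\left(E,y \right)} = -4 + \frac{E + y}{2} = -4 + \left(\frac{E}{2} + \frac{y}{2}\right) = -4 + \frac{E}{2} + \frac{y}{2}$)
$G{\left(m \right)} = -27 + 9 \left(7 + m\right)^{2}$
$G{\left(f{\left(10,r{\left(3,4 \right)} \right)} \right)} + q = \left(-27 + 9 \left(7 + \left(-4 + \frac{1}{2} \cdot 10 + \frac{1}{2} \left(-1\right)\right)\right)^{2}\right) - 5799 = \left(-27 + 9 \left(7 - - \frac{1}{2}\right)^{2}\right) - 5799 = \left(-27 + 9 \left(7 + \frac{1}{2}\right)^{2}\right) - 5799 = \left(-27 + 9 \left(\frac{15}{2}\right)^{2}\right) - 5799 = \left(-27 + 9 \cdot \frac{225}{4}\right) - 5799 = \left(-27 + \frac{2025}{4}\right) - 5799 = \frac{1917}{4} - 5799 = - \frac{21279}{4}$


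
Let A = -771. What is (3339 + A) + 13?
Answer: 2581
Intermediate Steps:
(3339 + A) + 13 = (3339 - 771) + 13 = 2568 + 13 = 2581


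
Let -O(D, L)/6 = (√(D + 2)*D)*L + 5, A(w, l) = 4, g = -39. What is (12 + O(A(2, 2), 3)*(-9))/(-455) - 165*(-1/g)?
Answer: -2207/455 - 648*√6/455 ≈ -8.3391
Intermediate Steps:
O(D, L) = -30 - 6*D*L*√(2 + D) (O(D, L) = -6*((√(D + 2)*D)*L + 5) = -6*((√(2 + D)*D)*L + 5) = -6*((D*√(2 + D))*L + 5) = -6*(D*L*√(2 + D) + 5) = -6*(5 + D*L*√(2 + D)) = -30 - 6*D*L*√(2 + D))
(12 + O(A(2, 2), 3)*(-9))/(-455) - 165*(-1/g) = (12 + (-30 - 6*4*3*√(2 + 4))*(-9))/(-455) - 165/((-1*(-39))) = (12 + (-30 - 6*4*3*√6)*(-9))*(-1/455) - 165/39 = (12 + (-30 - 72*√6)*(-9))*(-1/455) - 165*1/39 = (12 + (270 + 648*√6))*(-1/455) - 55/13 = (282 + 648*√6)*(-1/455) - 55/13 = (-282/455 - 648*√6/455) - 55/13 = -2207/455 - 648*√6/455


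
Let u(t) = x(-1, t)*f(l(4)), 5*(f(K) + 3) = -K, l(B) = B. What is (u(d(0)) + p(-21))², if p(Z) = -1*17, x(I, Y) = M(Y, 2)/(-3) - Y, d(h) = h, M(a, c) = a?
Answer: 289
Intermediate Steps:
f(K) = -3 - K/5 (f(K) = -3 + (-K)/5 = -3 - K/5)
x(I, Y) = -4*Y/3 (x(I, Y) = Y/(-3) - Y = Y*(-⅓) - Y = -Y/3 - Y = -4*Y/3)
u(t) = 76*t/15 (u(t) = (-4*t/3)*(-3 - ⅕*4) = (-4*t/3)*(-3 - ⅘) = -4*t/3*(-19/5) = 76*t/15)
p(Z) = -17
(u(d(0)) + p(-21))² = ((76/15)*0 - 17)² = (0 - 17)² = (-17)² = 289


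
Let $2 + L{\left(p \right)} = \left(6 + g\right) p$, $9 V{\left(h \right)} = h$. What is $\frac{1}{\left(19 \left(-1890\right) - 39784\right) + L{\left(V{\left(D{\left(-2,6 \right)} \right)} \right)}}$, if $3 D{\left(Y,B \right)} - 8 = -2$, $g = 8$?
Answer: $- \frac{9}{681236} \approx -1.3211 \cdot 10^{-5}$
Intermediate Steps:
$D{\left(Y,B \right)} = 2$ ($D{\left(Y,B \right)} = \frac{8}{3} + \frac{1}{3} \left(-2\right) = \frac{8}{3} - \frac{2}{3} = 2$)
$V{\left(h \right)} = \frac{h}{9}$
$L{\left(p \right)} = -2 + 14 p$ ($L{\left(p \right)} = -2 + \left(6 + 8\right) p = -2 + 14 p$)
$\frac{1}{\left(19 \left(-1890\right) - 39784\right) + L{\left(V{\left(D{\left(-2,6 \right)} \right)} \right)}} = \frac{1}{\left(19 \left(-1890\right) - 39784\right) - \left(2 - 14 \cdot \frac{1}{9} \cdot 2\right)} = \frac{1}{\left(-35910 - 39784\right) + \left(-2 + 14 \cdot \frac{2}{9}\right)} = \frac{1}{-75694 + \left(-2 + \frac{28}{9}\right)} = \frac{1}{-75694 + \frac{10}{9}} = \frac{1}{- \frac{681236}{9}} = - \frac{9}{681236}$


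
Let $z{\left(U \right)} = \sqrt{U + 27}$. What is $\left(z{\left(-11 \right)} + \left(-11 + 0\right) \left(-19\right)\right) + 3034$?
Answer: $3247$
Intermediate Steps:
$z{\left(U \right)} = \sqrt{27 + U}$
$\left(z{\left(-11 \right)} + \left(-11 + 0\right) \left(-19\right)\right) + 3034 = \left(\sqrt{27 - 11} + \left(-11 + 0\right) \left(-19\right)\right) + 3034 = \left(\sqrt{16} - -209\right) + 3034 = \left(4 + 209\right) + 3034 = 213 + 3034 = 3247$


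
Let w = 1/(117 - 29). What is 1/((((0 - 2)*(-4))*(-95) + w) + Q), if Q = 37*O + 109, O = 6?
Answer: -88/37751 ≈ -0.0023311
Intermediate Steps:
w = 1/88 ≈ 0.011364
Q = 331 (Q = 37*6 + 109 = 222 + 109 = 331)
1/((((0 - 2)*(-4))*(-95) + w) + Q) = 1/((((0 - 2)*(-4))*(-95) + 1/88) + 331) = 1/((-2*(-4)*(-95) + 1/88) + 331) = 1/((8*(-95) + 1/88) + 331) = 1/((-760 + 1/88) + 331) = 1/(-66879/88 + 331) = 1/(-37751/88) = -88/37751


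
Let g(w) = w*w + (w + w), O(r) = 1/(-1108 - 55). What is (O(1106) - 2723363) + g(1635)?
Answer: -54507485/1163 ≈ -46868.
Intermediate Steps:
O(r) = -1/1163 (O(r) = 1/(-1163) = -1/1163)
g(w) = w**2 + 2*w
(O(1106) - 2723363) + g(1635) = (-1/1163 - 2723363) + 1635*(2 + 1635) = -3167271170/1163 + 1635*1637 = -3167271170/1163 + 2676495 = -54507485/1163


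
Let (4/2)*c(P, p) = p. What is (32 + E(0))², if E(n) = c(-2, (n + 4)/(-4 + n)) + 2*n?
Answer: 3969/4 ≈ 992.25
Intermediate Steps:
c(P, p) = p/2
E(n) = 2*n + (4 + n)/(2*(-4 + n)) (E(n) = ((n + 4)/(-4 + n))/2 + 2*n = ((4 + n)/(-4 + n))/2 + 2*n = (4 + n)/(2*(-4 + n)) + 2*n = 2*n + (4 + n)/(2*(-4 + n)))
(32 + E(0))² = (32 + (4 + 0 + 4*0*(-4 + 0))/(2*(-4 + 0)))² = (32 + (½)*(4 + 0 + 4*0*(-4))/(-4))² = (32 + (½)*(-¼)*(4 + 0 + 0))² = (32 + (½)*(-¼)*4)² = (32 - ½)² = (63/2)² = 3969/4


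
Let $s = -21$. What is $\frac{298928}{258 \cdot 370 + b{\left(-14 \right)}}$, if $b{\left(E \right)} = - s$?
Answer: $\frac{298928}{95481} \approx 3.1308$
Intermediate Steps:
$b{\left(E \right)} = 21$ ($b{\left(E \right)} = \left(-1\right) \left(-21\right) = 21$)
$\frac{298928}{258 \cdot 370 + b{\left(-14 \right)}} = \frac{298928}{258 \cdot 370 + 21} = \frac{298928}{95460 + 21} = \frac{298928}{95481}$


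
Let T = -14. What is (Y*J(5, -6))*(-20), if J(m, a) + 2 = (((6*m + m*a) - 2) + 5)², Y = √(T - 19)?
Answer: -140*I*√33 ≈ -804.24*I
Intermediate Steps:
Y = I*√33 (Y = √(-14 - 19) = √(-33) = I*√33 ≈ 5.7446*I)
J(m, a) = -2 + (3 + 6*m + a*m)² (J(m, a) = -2 + (((6*m + m*a) - 2) + 5)² = -2 + (((6*m + a*m) - 2) + 5)² = -2 + ((-2 + 6*m + a*m) + 5)² = -2 + (3 + 6*m + a*m)²)
(Y*J(5, -6))*(-20) = ((I*√33)*(-2 + (3 + 6*5 - 6*5)²))*(-20) = ((I*√33)*(-2 + (3 + 30 - 30)²))*(-20) = ((I*√33)*(-2 + 3²))*(-20) = ((I*√33)*(-2 + 9))*(-20) = ((I*√33)*7)*(-20) = (7*I*√33)*(-20) = -140*I*√33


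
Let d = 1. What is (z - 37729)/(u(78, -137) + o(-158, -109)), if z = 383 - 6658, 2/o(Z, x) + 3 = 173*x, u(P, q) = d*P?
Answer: -414957720/735539 ≈ -564.15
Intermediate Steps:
u(P, q) = P (u(P, q) = 1*P = P)
o(Z, x) = 2/(-3 + 173*x)
z = -6275
(z - 37729)/(u(78, -137) + o(-158, -109)) = (-6275 - 37729)/(78 + 2/(-3 + 173*(-109))) = -44004/(78 + 2/(-3 - 18857)) = -44004/(78 + 2/(-18860)) = -44004/(78 + 2*(-1/18860)) = -44004/(78 - 1/9430) = -44004/735539/9430 = -44004*9430/735539 = -414957720/735539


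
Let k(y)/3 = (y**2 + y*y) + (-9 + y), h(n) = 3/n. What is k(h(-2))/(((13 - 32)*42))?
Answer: 3/133 ≈ 0.022556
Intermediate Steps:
k(y) = -27 + 3*y + 6*y**2 (k(y) = 3*((y**2 + y*y) + (-9 + y)) = 3*((y**2 + y**2) + (-9 + y)) = 3*(2*y**2 + (-9 + y)) = 3*(-9 + y + 2*y**2) = -27 + 3*y + 6*y**2)
k(h(-2))/(((13 - 32)*42)) = (-27 + 3*(3/(-2)) + 6*(3/(-2))**2)/(((13 - 32)*42)) = (-27 + 3*(3*(-1/2)) + 6*(3*(-1/2))**2)/((-19*42)) = (-27 + 3*(-3/2) + 6*(-3/2)**2)/(-798) = (-27 - 9/2 + 6*(9/4))*(-1/798) = (-27 - 9/2 + 27/2)*(-1/798) = -18*(-1/798) = 3/133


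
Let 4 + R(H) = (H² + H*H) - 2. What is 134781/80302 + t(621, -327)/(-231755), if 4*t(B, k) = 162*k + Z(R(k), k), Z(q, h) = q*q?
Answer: -91807407561156/1861039001 ≈ -49331.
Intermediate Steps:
R(H) = -6 + 2*H² (R(H) = -4 + ((H² + H*H) - 2) = -4 + ((H² + H²) - 2) = -4 + (2*H² - 2) = -4 + (-2 + 2*H²) = -6 + 2*H²)
Z(q, h) = q²
t(B, k) = (-6 + 2*k²)²/4 + 81*k/2 (t(B, k) = (162*k + (-6 + 2*k²)²)/4 = ((-6 + 2*k²)² + 162*k)/4 = (-6 + 2*k²)²/4 + 81*k/2)
134781/80302 + t(621, -327)/(-231755) = 134781/80302 + ((-3 + (-327)²)² + (81/2)*(-327))/(-231755) = 134781*(1/80302) + ((-3 + 106929)² - 26487/2)*(-1/231755) = 134781/80302 + (106926² - 26487/2)*(-1/231755) = 134781/80302 + (11433169476 - 26487/2)*(-1/231755) = 134781/80302 + (22866312465/2)*(-1/231755) = 134781/80302 - 4573262493/92702 = -91807407561156/1861039001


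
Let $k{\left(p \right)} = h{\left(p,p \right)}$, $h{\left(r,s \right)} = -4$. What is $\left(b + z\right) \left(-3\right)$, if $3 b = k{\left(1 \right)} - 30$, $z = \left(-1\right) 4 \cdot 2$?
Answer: $58$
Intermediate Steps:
$k{\left(p \right)} = -4$
$z = -8$ ($z = \left(-4\right) 2 = -8$)
$b = - \frac{34}{3}$ ($b = \frac{-4 - 30}{3} = \frac{1}{3} \left(-34\right) = - \frac{34}{3} \approx -11.333$)
$\left(b + z\right) \left(-3\right) = \left(- \frac{34}{3} - 8\right) \left(-3\right) = \left(- \frac{58}{3}\right) \left(-3\right) = 58$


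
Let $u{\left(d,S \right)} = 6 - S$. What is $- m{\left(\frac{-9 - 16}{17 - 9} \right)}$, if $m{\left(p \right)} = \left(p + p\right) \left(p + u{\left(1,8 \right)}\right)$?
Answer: $- \frac{1025}{32} \approx -32.031$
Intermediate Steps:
$m{\left(p \right)} = 2 p \left(-2 + p\right)$ ($m{\left(p \right)} = \left(p + p\right) \left(p + \left(6 - 8\right)\right) = 2 p \left(p + \left(6 - 8\right)\right) = 2 p \left(p - 2\right) = 2 p \left(-2 + p\right)$)
$- m{\left(\frac{-9 - 16}{17 - 9} \right)} = - 2 \frac{-9 - 16}{17 - 9} \left(-2 + \frac{-9 - 16}{17 - 9}\right) = - 2 \left(- \frac{25}{8}\right) \left(-2 - \frac{25}{8}\right) = - 2 \left(\left(-25\right) \frac{1}{8}\right) \left(-2 - \frac{25}{8}\right) = - \frac{2 \left(-25\right) \left(-2 - \frac{25}{8}\right)}{8} = - \frac{2 \left(-25\right) \left(-41\right)}{8 \cdot 8} = \left(-1\right) \frac{1025}{32} = - \frac{1025}{32}$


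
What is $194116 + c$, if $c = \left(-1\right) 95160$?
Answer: $98956$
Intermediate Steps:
$c = -95160$
$194116 + c = 194116 - 95160 = 98956$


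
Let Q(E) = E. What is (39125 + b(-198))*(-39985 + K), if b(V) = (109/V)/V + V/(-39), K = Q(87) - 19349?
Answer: -131282948017123/56628 ≈ -2.3183e+9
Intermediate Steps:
K = -19262 (K = 87 - 19349 = -19262)
b(V) = 109/V² - V/39 (b(V) = 109/V² + V*(-1/39) = 109/V² - V/39)
(39125 + b(-198))*(-39985 + K) = (39125 + (109/(-198)² - 1/39*(-198)))*(-39985 - 19262) = (39125 + (109*(1/39204) + 66/13))*(-59247) = (39125 + (109/39204 + 66/13))*(-59247) = (39125 + 2588881/509652)*(-59247) = (19942723381/509652)*(-59247) = -131282948017123/56628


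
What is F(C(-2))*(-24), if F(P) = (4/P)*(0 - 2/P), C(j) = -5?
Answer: 192/25 ≈ 7.6800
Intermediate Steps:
F(P) = -8/P² (F(P) = (4/P)*(-2/P) = -8/P²)
F(C(-2))*(-24) = -8/(-5)²*(-24) = -8*1/25*(-24) = -8/25*(-24) = 192/25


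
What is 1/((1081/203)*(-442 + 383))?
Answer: -203/63779 ≈ -0.0031829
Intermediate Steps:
1/((1081/203)*(-442 + 383)) = 1/((1081*(1/203))*(-59)) = 1/((1081/203)*(-59)) = 1/(-63779/203) = -203/63779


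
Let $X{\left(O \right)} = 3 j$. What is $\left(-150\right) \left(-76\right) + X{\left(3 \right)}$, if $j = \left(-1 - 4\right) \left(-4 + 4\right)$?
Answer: $11400$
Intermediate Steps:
$j = 0$ ($j = \left(-5\right) 0 = 0$)
$X{\left(O \right)} = 0$ ($X{\left(O \right)} = 3 \cdot 0 = 0$)
$\left(-150\right) \left(-76\right) + X{\left(3 \right)} = \left(-150\right) \left(-76\right) + 0 = 11400 + 0 = 11400$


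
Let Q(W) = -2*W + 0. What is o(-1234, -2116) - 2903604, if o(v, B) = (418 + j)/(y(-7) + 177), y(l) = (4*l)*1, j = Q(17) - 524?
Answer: -432637136/149 ≈ -2.9036e+6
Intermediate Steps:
Q(W) = -2*W
j = -558 (j = -2*17 - 524 = -34 - 524 = -558)
y(l) = 4*l
o(v, B) = -140/149 (o(v, B) = (418 - 558)/(4*(-7) + 177) = -140/(-28 + 177) = -140/149)
o(-1234, -2116) - 2903604 = -140/149 - 2903604 = -432637136/149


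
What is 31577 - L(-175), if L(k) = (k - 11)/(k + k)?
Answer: 5525882/175 ≈ 31576.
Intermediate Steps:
L(k) = (-11 + k)/(2*k) (L(k) = (-11 + k)/((2*k)) = (-11 + k)*(1/(2*k)) = (-11 + k)/(2*k))
31577 - L(-175) = 31577 - (-11 - 175)/(2*(-175)) = 31577 - (-1)*(-186)/(2*175) = 31577 - 1*93/175 = 31577 - 93/175 = 5525882/175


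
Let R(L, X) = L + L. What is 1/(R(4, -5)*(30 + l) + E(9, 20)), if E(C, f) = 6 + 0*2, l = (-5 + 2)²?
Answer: 1/318 ≈ 0.0031447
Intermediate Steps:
l = 9 (l = (-3)² = 9)
R(L, X) = 2*L
E(C, f) = 6 (E(C, f) = 6 + 0 = 6)
1/(R(4, -5)*(30 + l) + E(9, 20)) = 1/((2*4)*(30 + 9) + 6) = 1/(8*39 + 6) = 1/(312 + 6) = 1/318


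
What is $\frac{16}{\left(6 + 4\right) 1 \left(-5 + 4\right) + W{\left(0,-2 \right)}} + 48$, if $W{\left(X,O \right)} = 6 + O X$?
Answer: $44$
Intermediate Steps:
$\frac{16}{\left(6 + 4\right) 1 \left(-5 + 4\right) + W{\left(0,-2 \right)}} + 48 = \frac{16}{\left(6 + 4\right) 1 \left(-5 + 4\right) + \left(6 - 0\right)} + 48 = \frac{16}{10 \cdot 1 \left(-1\right) + \left(6 + 0\right)} + 48 = \frac{16}{10 \left(-1\right) + 6} + 48 = \frac{16}{-10 + 6} + 48 = \frac{16}{-4} + 48 = 16 \left(- \frac{1}{4}\right) + 48 = -4 + 48 = 44$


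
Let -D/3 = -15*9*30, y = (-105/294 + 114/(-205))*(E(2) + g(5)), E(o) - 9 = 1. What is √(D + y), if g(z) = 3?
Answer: √99980545490/2870 ≈ 110.17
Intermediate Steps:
E(o) = 10 (E(o) = 9 + 1 = 10)
y = -34073/2870 (y = (-105/294 + 114/(-205))*(10 + 3) = (-105*1/294 + 114*(-1/205))*13 = (-5/14 - 114/205)*13 = -2621/2870*13 = -34073/2870 ≈ -11.872)
D = 12150 (D = -3*(-15*9)*30 = -(-405)*30 = -3*(-4050) = 12150)
√(D + y) = √(12150 - 34073/2870) = √(34836427/2870) = √99980545490/2870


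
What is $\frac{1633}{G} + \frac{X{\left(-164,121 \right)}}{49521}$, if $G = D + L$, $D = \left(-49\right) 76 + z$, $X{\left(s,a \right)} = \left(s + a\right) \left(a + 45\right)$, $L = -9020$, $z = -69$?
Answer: $- \frac{19147443}{70501397} \approx -0.27159$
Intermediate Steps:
$X{\left(s,a \right)} = \left(45 + a\right) \left(a + s\right)$ ($X{\left(s,a \right)} = \left(a + s\right) \left(45 + a\right) = \left(45 + a\right) \left(a + s\right)$)
$D = -3793$ ($D = \left(-49\right) 76 - 69 = -3724 - 69 = -3793$)
$G = -12813$ ($G = -3793 - 9020 = -12813$)
$\frac{1633}{G} + \frac{X{\left(-164,121 \right)}}{49521} = \frac{1633}{-12813} + \frac{121^{2} + 45 \cdot 121 + 45 \left(-164\right) + 121 \left(-164\right)}{49521} = 1633 \left(- \frac{1}{12813}\right) + \left(14641 + 5445 - 7380 - 19844\right) \frac{1}{49521} = - \frac{1633}{12813} - \frac{7138}{49521} = - \frac{19147443}{70501397}$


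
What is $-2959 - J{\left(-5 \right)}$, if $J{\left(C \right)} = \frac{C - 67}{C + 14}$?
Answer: $-2951$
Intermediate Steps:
$J{\left(C \right)} = \frac{-67 + C}{14 + C}$
$-2959 - J{\left(-5 \right)} = -2959 - \frac{-67 - 5}{14 - 5} = -2959 - \frac{1}{9} \left(-72\right) = -2959 - -8 = -2959 + 8 = -2951$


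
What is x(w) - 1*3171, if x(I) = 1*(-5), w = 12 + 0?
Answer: -3176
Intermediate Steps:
w = 12
x(I) = -5
x(w) - 1*3171 = -5 - 1*3171 = -5 - 3171 = -3176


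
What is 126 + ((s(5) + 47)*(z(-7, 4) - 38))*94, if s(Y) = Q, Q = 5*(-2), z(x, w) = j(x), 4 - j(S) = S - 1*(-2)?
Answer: -100736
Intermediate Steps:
j(S) = 2 - S (j(S) = 4 - (S - 1*(-2)) = 4 - (S + 2) = 4 - (2 + S) = 4 + (-2 - S) = 2 - S)
z(x, w) = 2 - x
Q = -10
s(Y) = -10
126 + ((s(5) + 47)*(z(-7, 4) - 38))*94 = 126 + ((-10 + 47)*((2 - 1*(-7)) - 38))*94 = 126 + (37*((2 + 7) - 38))*94 = 126 + (37*(9 - 38))*94 = 126 + (37*(-29))*94 = 126 - 1073*94 = 126 - 100862 = -100736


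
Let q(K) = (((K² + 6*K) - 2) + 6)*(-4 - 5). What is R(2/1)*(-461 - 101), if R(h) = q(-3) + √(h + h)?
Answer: -26414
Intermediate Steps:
q(K) = -36 - 54*K - 9*K² (q(K) = ((-2 + K² + 6*K) + 6)*(-9) = (4 + K² + 6*K)*(-9) = -36 - 54*K - 9*K²)
R(h) = 45 + √2*√h (R(h) = (-36 - 54*(-3) - 9*(-3)²) + √(h + h) = (-36 + 162 - 9*9) + √(2*h) = (-36 + 162 - 81) + √2*√h = 45 + √2*√h)
R(2/1)*(-461 - 101) = (45 + √2*√(2/1))*(-461 - 101) = (45 + √2*√(2*1))*(-562) = (45 + √2*√2)*(-562) = (45 + 2)*(-562) = 47*(-562) = -26414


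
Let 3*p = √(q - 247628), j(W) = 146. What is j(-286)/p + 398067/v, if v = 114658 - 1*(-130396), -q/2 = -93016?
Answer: 398067/245054 - 73*I*√1711/1711 ≈ 1.6244 - 1.7648*I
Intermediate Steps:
q = 186032 (q = -2*(-93016) = 186032)
v = 245054 (v = 114658 + 130396 = 245054)
p = 2*I*√1711 (p = √(186032 - 247628)/3 = √(-61596)/3 = (6*I*√1711)/3 = 2*I*√1711 ≈ 82.729*I)
j(-286)/p + 398067/v = 146/((2*I*√1711)) + 398067/245054 = 146*(-I*√1711/3422) + 398067*(1/245054) = -73*I*√1711/1711 + 398067/245054 = 398067/245054 - 73*I*√1711/1711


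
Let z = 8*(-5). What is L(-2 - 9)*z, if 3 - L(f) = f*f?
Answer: 4720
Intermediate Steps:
L(f) = 3 - f² (L(f) = 3 - f*f = 3 - f²)
z = -40
L(-2 - 9)*z = (3 - (-2 - 9)²)*(-40) = (3 - 1*(-11)²)*(-40) = (3 - 1*121)*(-40) = (3 - 121)*(-40) = -118*(-40) = 4720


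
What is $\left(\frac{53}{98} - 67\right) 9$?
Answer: $- \frac{58617}{98} \approx -598.13$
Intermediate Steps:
$\left(\frac{53}{98} - 67\right) 9 = \left(- \frac{6513}{98}\right) 9 = - \frac{58617}{98}$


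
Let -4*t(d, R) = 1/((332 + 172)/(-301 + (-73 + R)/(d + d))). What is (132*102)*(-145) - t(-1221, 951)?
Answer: -600700983755/307692 ≈ -1.9523e+6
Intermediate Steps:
t(d, R) = 43/288 - (-73 + R)/(4032*d) (t(d, R) = -(-301 + (-73 + R)/(d + d))/(332 + 172)/4 = -(-43/288 + (-73 + R)/(4032*d)) = -(-43/72 + (-73 + R)/(1008*d))/4 = 43/288 - (-73 + R)/(4032*d))
(132*102)*(-145) - t(-1221, 951) = (132*102)*(-145) - (73 - 1*951 + 602*(-1221))/(4032*(-1221)) = 13464*(-145) - (-1)*(73 - 951 - 735042)/(4032*1221) = -1952280 - (-1)*(-735920)/(4032*1221) = -1952280 - 1*45995/307692 = -1952280 - 45995/307692 = -600700983755/307692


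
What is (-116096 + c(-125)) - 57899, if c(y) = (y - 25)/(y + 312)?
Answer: -32537215/187 ≈ -1.7400e+5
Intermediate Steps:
c(y) = (-25 + y)/(312 + y)
(-116096 + c(-125)) - 57899 = (-116096 + (-25 - 125)/(312 - 125)) - 57899 = (-116096 - 150/187) - 57899 = -21710102/187 - 57899 = -32537215/187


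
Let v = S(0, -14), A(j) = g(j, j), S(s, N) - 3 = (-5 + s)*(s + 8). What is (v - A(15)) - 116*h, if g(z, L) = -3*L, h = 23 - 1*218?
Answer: 22628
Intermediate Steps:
h = -195 (h = 23 - 218 = -195)
S(s, N) = 3 + (-5 + s)*(8 + s) (S(s, N) = 3 + (-5 + s)*(s + 8) = 3 + (-5 + s)*(8 + s))
A(j) = -3*j
v = -37 (v = -37 + 0² + 3*0 = -37 + 0 + 0 = -37)
(v - A(15)) - 116*h = (-37 - (-3)*15) - 116*(-195) = (-37 - 1*(-45)) + 22620 = (-37 + 45) + 22620 = 8 + 22620 = 22628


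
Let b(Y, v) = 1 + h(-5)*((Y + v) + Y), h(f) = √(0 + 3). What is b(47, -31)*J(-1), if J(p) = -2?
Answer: -2 - 126*√3 ≈ -220.24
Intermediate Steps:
h(f) = √3
b(Y, v) = 1 + √3*(v + 2*Y) (b(Y, v) = 1 + √3*((Y + v) + Y) = 1 + √3*(v + 2*Y))
b(47, -31)*J(-1) = (1 - 31*√3 + 2*47*√3)*(-2) = (1 - 31*√3 + 94*√3)*(-2) = (1 + 63*√3)*(-2) = -2 - 126*√3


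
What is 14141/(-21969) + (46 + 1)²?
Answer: 48515380/21969 ≈ 2208.4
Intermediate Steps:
14141/(-21969) + (46 + 1)² = 14141*(-1/21969) + 47² = -14141/21969 + 2209 = 48515380/21969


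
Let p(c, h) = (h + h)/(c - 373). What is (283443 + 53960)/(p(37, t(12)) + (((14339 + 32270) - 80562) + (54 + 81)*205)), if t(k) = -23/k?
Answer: -680204448/12656425 ≈ -53.744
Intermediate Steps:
p(c, h) = 2*h/(-373 + c) (p(c, h) = (2*h)/(-373 + c) = 2*h/(-373 + c))
(283443 + 53960)/(p(37, t(12)) + (((14339 + 32270) - 80562) + (54 + 81)*205)) = (283443 + 53960)/(2*(-23/12)/(-373 + 37) + (((14339 + 32270) - 80562) + (54 + 81)*205)) = 337403/(2*(-23*1/12)/(-336) + ((46609 - 80562) + 135*205)) = 337403/(2*(-23/12)*(-1/336) + (-33953 + 27675)) = 337403/(23/2016 - 6278) = 337403/(-12656425/2016) = 337403*(-2016/12656425) = -680204448/12656425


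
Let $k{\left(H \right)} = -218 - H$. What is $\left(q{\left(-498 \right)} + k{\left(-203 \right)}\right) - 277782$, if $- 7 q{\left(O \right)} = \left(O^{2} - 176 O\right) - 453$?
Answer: $- \frac{2279778}{7} \approx -3.2568 \cdot 10^{5}$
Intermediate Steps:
$q{\left(O \right)} = \frac{453}{7} - \frac{O^{2}}{7} + \frac{176 O}{7}$ ($q{\left(O \right)} = - \frac{\left(O^{2} - 176 O\right) - 453}{7} = - \frac{-453 + O^{2} - 176 O}{7} = \frac{453}{7} - \frac{O^{2}}{7} + \frac{176 O}{7}$)
$\left(q{\left(-498 \right)} + k{\left(-203 \right)}\right) - 277782 = \left(\left(\frac{453}{7} - \frac{\left(-498\right)^{2}}{7} + \frac{176}{7} \left(-498\right)\right) - 15\right) - 277782 = \left(\left(\frac{453}{7} - \frac{248004}{7} - \frac{87648}{7}\right) + \left(-218 + 203\right)\right) - 277782 = \left(\left(\frac{453}{7} - \frac{248004}{7} - \frac{87648}{7}\right) - 15\right) - 277782 = \left(- \frac{335199}{7} - 15\right) - 277782 = - \frac{335304}{7} - 277782 = - \frac{2279778}{7}$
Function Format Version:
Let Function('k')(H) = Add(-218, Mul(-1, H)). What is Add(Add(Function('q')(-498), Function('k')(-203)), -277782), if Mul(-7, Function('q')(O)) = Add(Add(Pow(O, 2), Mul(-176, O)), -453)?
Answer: Rational(-2279778, 7) ≈ -3.2568e+5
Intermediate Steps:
Function('q')(O) = Add(Rational(453, 7), Mul(Rational(-1, 7), Pow(O, 2)), Mul(Rational(176, 7), O)) (Function('q')(O) = Mul(Rational(-1, 7), Add(Add(Pow(O, 2), Mul(-176, O)), -453)) = Mul(Rational(-1, 7), Add(-453, Pow(O, 2), Mul(-176, O))) = Add(Rational(453, 7), Mul(Rational(-1, 7), Pow(O, 2)), Mul(Rational(176, 7), O)))
Add(Add(Function('q')(-498), Function('k')(-203)), -277782) = Add(Add(Add(Rational(453, 7), Mul(Rational(-1, 7), Pow(-498, 2)), Mul(Rational(176, 7), -498)), Add(-218, Mul(-1, -203))), -277782) = Add(Add(Add(Rational(453, 7), Mul(Rational(-1, 7), 248004), Rational(-87648, 7)), Add(-218, 203)), -277782) = Add(Add(Add(Rational(453, 7), Rational(-248004, 7), Rational(-87648, 7)), -15), -277782) = Add(Add(Rational(-335199, 7), -15), -277782) = Add(Rational(-335304, 7), -277782) = Rational(-2279778, 7)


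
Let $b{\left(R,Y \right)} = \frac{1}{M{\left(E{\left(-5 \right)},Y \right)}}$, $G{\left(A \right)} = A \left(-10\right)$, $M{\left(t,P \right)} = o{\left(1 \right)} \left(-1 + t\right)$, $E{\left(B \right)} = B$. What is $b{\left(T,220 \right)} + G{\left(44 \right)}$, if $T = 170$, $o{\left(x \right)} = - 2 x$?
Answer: $- \frac{5279}{12} \approx -439.92$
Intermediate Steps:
$M{\left(t,P \right)} = 2 - 2 t$ ($M{\left(t,P \right)} = \left(-2\right) 1 \left(-1 + t\right) = - 2 \left(-1 + t\right) = 2 - 2 t$)
$G{\left(A \right)} = - 10 A$
$b{\left(R,Y \right)} = \frac{1}{12}$ ($b{\left(R,Y \right)} = \frac{1}{2 - -10} = \frac{1}{2 + 10} = \frac{1}{12}$)
$b{\left(T,220 \right)} + G{\left(44 \right)} = \frac{1}{12} - 440 = - \frac{5279}{12}$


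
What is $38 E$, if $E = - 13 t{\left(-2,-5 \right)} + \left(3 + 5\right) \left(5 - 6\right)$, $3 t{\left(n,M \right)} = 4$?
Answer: $- \frac{2888}{3} \approx -962.67$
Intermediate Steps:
$t{\left(n,M \right)} = \frac{4}{3}$ ($t{\left(n,M \right)} = \frac{1}{3} \cdot 4 = \frac{4}{3}$)
$E = - \frac{76}{3}$ ($E = \left(-13\right) \frac{4}{3} + \left(3 + 5\right) \left(5 - 6\right) = - \frac{52}{3} + 8 \left(-1\right) = - \frac{52}{3} - 8 = - \frac{76}{3} \approx -25.333$)
$38 E = 38 \left(- \frac{76}{3}\right) = - \frac{2888}{3}$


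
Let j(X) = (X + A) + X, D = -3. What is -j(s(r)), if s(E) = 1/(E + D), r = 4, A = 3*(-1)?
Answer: 1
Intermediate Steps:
A = -3
s(E) = 1/(-3 + E) (s(E) = 1/(E - 3) = 1/(-3 + E))
j(X) = -3 + 2*X (j(X) = (X - 3) + X = (-3 + X) + X = -3 + 2*X)
-j(s(r)) = -(-3 + 2/(-3 + 4)) = -(-3 + 2/1) = -(-3 + 2*1) = -(-3 + 2) = -1*(-1) = 1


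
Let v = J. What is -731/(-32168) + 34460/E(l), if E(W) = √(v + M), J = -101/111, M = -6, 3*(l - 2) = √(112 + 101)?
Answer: 731/32168 - 34460*I*√85137/767 ≈ 0.022724 - 13109.0*I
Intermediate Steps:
l = 2 + √213/3 (l = 2 + √(112 + 101)/3 = 2 + √213/3 ≈ 6.8648)
J = -101/111 (J = -101*1/111 = -101/111 ≈ -0.90991)
v = -101/111 ≈ -0.90991
E(W) = I*√85137/111 (E(W) = √(-101/111 - 6) = √(-767/111) = I*√85137/111)
-731/(-32168) + 34460/E(l) = -731/(-32168) + 34460/((I*√85137/111)) = -731*(-1/32168) + 34460*(-I*√85137/767) = 731/32168 - 34460*I*√85137/767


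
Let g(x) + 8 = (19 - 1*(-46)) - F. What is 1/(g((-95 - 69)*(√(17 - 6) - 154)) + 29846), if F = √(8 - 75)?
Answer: 29903/894189476 + I*√67/894189476 ≈ 3.3441e-5 + 9.1539e-9*I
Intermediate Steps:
F = I*√67 (F = √(-67) = I*√67 ≈ 8.1853*I)
g(x) = 57 - I*√67 (g(x) = -8 + ((19 - 1*(-46)) - I*√67) = -8 + ((19 + 46) - I*√67) = -8 + (65 - I*√67) = 57 - I*√67)
1/(g((-95 - 69)*(√(17 - 6) - 154)) + 29846) = 1/((57 - I*√67) + 29846) = 1/(29903 - I*√67)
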